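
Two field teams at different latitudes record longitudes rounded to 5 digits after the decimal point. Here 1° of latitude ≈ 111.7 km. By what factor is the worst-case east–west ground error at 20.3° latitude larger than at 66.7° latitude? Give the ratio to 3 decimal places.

2.371

Rounding to 5 decimal places leaves the longitude within ±5e-06° of the true value.
At 20.3°: 5e-06° × 111700 × cos 20.3° = 5e-06 × 111700 × 0.9379 ≈ 0.52381 m.
Error at 66.7° = 5e-06° × 111700 × cos 66.7° ≈ 0.5585 × 0.3955 = 0.22091 m.
Ratio: 0.52381 / 0.22091 = cos 20.3° / cos 66.7° ≈ 2.3711.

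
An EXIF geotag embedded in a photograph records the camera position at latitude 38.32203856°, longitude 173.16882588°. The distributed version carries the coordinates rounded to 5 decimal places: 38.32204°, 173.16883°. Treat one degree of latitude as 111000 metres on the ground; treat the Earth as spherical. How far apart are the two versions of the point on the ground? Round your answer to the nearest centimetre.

Δlat = 38.32203856 − 38.32204 = -0.00000144°; Δlon = 173.16882588 − 173.16883 = -0.00000412°.
N–S: -0.00000144° × 111000 m/° = -0.15984 m.
East–west at this latitude: -0.00000412° × 111000 × cos 38.322° ≈ -0.00000412 × 87083.7 = -0.358785 m.
Distance: √(0.15984² + 0.358785²) ≈ 0.392779 m.
That is 0.392779 m = 39.278 cm.

39 centimetres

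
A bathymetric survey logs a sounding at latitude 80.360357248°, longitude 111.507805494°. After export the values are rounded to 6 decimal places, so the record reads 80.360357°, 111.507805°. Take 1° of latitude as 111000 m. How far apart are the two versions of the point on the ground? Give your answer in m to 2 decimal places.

0.03 m

The latitude changed by +0.000000248° and the longitude by +0.000000494°.
N–S: 0.000000248° × 111000 m/° = 0.027528 m.
East–west at this latitude: 0.000000494° × 111000 × cos 80.3604° ≈ 0.000000494 × 18587.1 = 0.009182 m.
Hypotenuse of the two orthogonal shifts: √(0.027528² + 0.009182²) = 0.029019 m.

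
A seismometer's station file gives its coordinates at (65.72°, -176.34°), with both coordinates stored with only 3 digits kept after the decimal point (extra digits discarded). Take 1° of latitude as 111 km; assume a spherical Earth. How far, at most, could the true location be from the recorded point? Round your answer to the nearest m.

120 m

Truncating at 3 decimal places can drop up to a full unit in the last place, so each coordinate may be off by as much as 0.001°.
Latitude error → 0.001 × 111000 = 111 m along the meridian.
E–W at 65.72°: 0.001° × 111000 × cos 65.72° = 0.001 × 111000 × 0.4112 ≈ 45.6428 m.
Combining orthogonally: (111² + 45.6428²)^½ ≈ 120.018 m.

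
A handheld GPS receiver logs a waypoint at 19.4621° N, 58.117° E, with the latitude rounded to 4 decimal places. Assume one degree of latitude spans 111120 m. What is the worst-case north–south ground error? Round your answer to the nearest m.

6 m

Rounding to 4 decimal places leaves the latitude within ±5e-05° of the true value.
Along the meridian that is 5e-05° × 111120 m/° = 5.556 m.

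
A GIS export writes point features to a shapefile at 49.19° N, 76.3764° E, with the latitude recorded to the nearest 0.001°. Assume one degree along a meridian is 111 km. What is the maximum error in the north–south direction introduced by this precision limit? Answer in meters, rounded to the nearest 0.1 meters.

Rounding to 3 decimal places leaves the latitude within ±0.0005° of the true value.
Along the meridian that is 0.0005° × 111000 m/° = 55.5 m.

55.5 meters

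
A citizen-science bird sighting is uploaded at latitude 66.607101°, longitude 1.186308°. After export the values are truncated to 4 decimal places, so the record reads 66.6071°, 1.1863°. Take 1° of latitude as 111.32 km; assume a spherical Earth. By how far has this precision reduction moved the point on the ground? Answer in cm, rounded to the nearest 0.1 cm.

37.1 cm

The latitude changed by +0.000001° and the longitude by +0.000008°.
North–south shift: 0.000001 × 111320 = 0.11132 m.
E–W at 66.6071°: 0.000008° × 111320 × cos 66.6071° = 0.000008 × 111320 × 0.3970 ≈ 0.353583 m.
Distance: √(0.11132² + 0.353583²) ≈ 0.370692 m.
That is 0.370692 m = 37.069 cm.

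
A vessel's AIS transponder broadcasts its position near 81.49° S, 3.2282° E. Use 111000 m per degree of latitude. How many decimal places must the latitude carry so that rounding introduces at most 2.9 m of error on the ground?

One degree of latitude covers 111000 m.
With N decimal places the half-ulp bound is 0.5·10⁻ᴺ°, or 0.5·10⁻ᴺ × 111000 m on the ground.
Setting 55500 × 10⁻ᴺ ≤ 2.9 gives 10ᴺ ≥ 1.914e+04, i.e. N ≥ 4.28.
So 5 decimal places suffice (0.555 m); 4 would allow up to 5.55 m.

5 decimal places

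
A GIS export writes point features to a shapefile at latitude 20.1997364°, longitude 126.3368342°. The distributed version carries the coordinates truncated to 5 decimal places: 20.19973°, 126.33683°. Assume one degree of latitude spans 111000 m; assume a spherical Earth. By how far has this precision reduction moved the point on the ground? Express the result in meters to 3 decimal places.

Δlat = 20.1997364 − 20.19973 = +0.0000064°; Δlon = 126.3368342 − 126.33683 = +0.0000042°.
North–south shift: 0.0000064 × 111000 = 0.7104 m.
E–W at 20.1997°: 0.0000042° × 111000 × cos 20.1997° = 0.0000042 × 111000 × 0.9385 ≈ 0.437526 m.
Distance: √(0.7104² + 0.437526²) ≈ 0.834324 m.

0.834 meters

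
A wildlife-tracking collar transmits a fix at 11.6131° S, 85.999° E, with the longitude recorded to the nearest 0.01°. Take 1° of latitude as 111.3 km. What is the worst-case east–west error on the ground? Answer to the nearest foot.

1788 feet

Rounding to 2 decimal places leaves the longitude within ±0.005° of the true value.
At latitude 11.6131° a degree of longitude spans 111300 m × cos 11.6131° = 111300 × 0.9795 ≈ 109022 m.
So at most 0.005° × 109022 ≈ 545.108 m east–west.
In feet: 545.108 m ÷ 0.3048 ≈ 1788.4 ft.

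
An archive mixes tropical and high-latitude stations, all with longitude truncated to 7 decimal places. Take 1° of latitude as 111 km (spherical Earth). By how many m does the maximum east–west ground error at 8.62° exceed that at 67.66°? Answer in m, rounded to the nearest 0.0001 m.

0.0068 m

Truncating at 7 decimal places can drop up to a full unit in the last place, so the longitude may be off by as much as 1e-07°.
At 8.62°: 1e-07° × 111000 × cos 8.62° = 1e-07 × 111000 × 0.9887 ≈ 0.010975 m.
Error at 67.66° = 1e-07° × 111000 × cos 67.66° ≈ 0.0111 × 0.3801 = 0.0042191 m.
Difference: 0.010975 − 0.0042191 = 0.0067555 m.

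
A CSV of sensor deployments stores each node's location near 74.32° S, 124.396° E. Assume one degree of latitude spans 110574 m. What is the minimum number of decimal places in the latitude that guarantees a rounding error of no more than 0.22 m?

6

One degree of latitude covers 110574 m.
With N decimal places the half-ulp bound is 0.5·10⁻ᴺ°, or 0.5·10⁻ᴺ × 110574 m on the ground.
Setting 55287 × 10⁻ᴺ ≤ 0.22 gives 10ᴺ ≥ 2.513e+05, i.e. N ≥ 5.40.
N = 5 would give 0.553 m (too coarse); N = 6 gives 0.0553 m ≤ 0.22 m.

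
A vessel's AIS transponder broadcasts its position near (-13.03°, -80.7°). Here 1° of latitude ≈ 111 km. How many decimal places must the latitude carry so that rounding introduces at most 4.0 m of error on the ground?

5

One degree of latitude covers 111000 m.
Rounding to N decimal places gives at most 0.5 × 10⁻ᴺ degrees of error, i.e. 0.5 × 10⁻ᴺ × 111000 m.
Need 0.5 × 111000 × 10⁻ᴺ ≤ 4.0 → 10⁻ᴺ ≤ 7.207e-05, so N ≥ 4.14.
At 4 places the error can reach 5.55 m, but 5 places keeps it to 0.555 m.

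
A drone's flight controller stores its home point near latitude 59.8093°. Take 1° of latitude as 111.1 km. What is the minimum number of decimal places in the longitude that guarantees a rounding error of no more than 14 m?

At 59.8093° one degree of longitude covers 111100 × cos 59.8093° ≈ 111100 × 0.5029 ≈ 55869.9 m.
N decimal places → at most half a unit in the last place, 0.5 × 10⁻ᴺ° = 55869.9/2 × 10⁻ᴺ m.
Setting 27935 × 10⁻ᴺ ≤ 14 gives 10ᴺ ≥ 1995, i.e. N ≥ 3.30.
At 3 places the error can reach 27.9 m, but 4 places keeps it to 2.79 m.

4 decimal places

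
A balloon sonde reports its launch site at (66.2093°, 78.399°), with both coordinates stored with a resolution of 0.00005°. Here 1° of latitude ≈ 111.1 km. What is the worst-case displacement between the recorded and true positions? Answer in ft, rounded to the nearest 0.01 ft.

9.83 ft

With a 0.00005° grid the true value lies within half a step, ±0.00005°/2 = ±2.5e-05°, of the stored one.
N–S: 2.5e-05° × 111100 m/° = 2.7775 m.
E–W at 66.2093°: 2.5e-05° × 111100 × cos 66.2093° = 2.5e-05 × 111100 × 0.4034 ≈ 1.12043 m.
Worst case both components are at the extreme and orthogonal: √(2.7775² + 1.12043²) ≈ 2.99498 m.
In feet: 2.99498 m ÷ 0.3048 ≈ 9.826 ft.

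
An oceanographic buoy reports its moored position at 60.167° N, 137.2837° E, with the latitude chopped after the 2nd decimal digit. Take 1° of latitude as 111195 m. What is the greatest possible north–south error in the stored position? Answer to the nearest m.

1112 m

Truncating at 2 decimal places can drop up to a full unit in the last place, so the latitude may be off by as much as 0.01°.
So the N–S error is at most 0.01 × 111195 = 1111.95 m.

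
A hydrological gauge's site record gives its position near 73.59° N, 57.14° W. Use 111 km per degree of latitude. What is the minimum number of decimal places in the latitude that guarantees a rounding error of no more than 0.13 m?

One degree of latitude covers 111000 m.
N decimal places → at most half a unit in the last place, 0.5 × 10⁻ᴺ° = 111000/2 × 10⁻ᴺ m.
Setting 55500 × 10⁻ᴺ ≤ 0.13 gives 10ᴺ ≥ 4.269e+05, i.e. N ≥ 5.63.
At 5 places the error can reach 0.555 m, but 6 places keeps it to 0.0555 m.

6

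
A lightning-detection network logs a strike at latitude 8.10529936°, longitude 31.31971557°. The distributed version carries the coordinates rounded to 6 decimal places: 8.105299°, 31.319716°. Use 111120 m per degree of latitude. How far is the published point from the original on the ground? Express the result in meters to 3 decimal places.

Δlat = 8.10529936 − 8.105299 = +0.00000036°; Δlon = 31.31971557 − 31.319716 = -0.00000043°.
North–south shift: 0.00000036 × 111120 = 0.0400032 m.
E–W at 8.1053°: -0.00000043° × 111120 × cos 8.1053° = -0.00000043 × 111120 × 0.9900 ≈ -0.0473043 m.
Combined displacement = (0.0400032² + 0.0473043²)^½ ≈ 0.0619512 m.

0.062 meters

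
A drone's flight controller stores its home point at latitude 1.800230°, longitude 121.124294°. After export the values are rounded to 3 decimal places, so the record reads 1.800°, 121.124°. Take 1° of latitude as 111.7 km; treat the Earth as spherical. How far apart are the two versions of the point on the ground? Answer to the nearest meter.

Δlat = 1.800230 − 1.800 = +0.000230°; Δlon = 121.124294 − 121.124 = +0.000294°.
N–S: 0.000230° × 111700 m/° = 25.691 m.
E–W at 1.8°: 0.000294° × 111700 × cos 1.8° = 0.000294 × 111700 × 0.9995 ≈ 32.8236 m.
Combined displacement = (25.691² + 32.8236²)^½ ≈ 41.6823 m.

42 meters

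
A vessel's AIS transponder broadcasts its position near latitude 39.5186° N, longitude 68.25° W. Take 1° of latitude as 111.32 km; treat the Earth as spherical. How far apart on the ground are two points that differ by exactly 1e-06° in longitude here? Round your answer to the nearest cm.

At 39.5186° a degree of longitude is 111320 × cos 39.5186° ≈ 85874.3 m, so 1e-06° corresponds to 0.0858743 m.
That is 0.0858743 m = 8.5874 cm.

9 cm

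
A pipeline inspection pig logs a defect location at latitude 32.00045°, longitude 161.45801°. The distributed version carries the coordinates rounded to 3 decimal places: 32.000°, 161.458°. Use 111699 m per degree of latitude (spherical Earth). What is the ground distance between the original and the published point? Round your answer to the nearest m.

Δlat = 32.00045 − 32.000 = +0.00045°; Δlon = 161.45801 − 161.458 = +0.00001°.
North–south shift: 0.00045 × 111699 = 50.2646 m.
E–W at 32°: 0.00001° × 111699 × cos 32° = 0.00001 × 111699 × 0.8480 ≈ 0.947261 m.
Combined displacement = (50.2646² + 0.947261²)^½ ≈ 50.2735 m.

50 m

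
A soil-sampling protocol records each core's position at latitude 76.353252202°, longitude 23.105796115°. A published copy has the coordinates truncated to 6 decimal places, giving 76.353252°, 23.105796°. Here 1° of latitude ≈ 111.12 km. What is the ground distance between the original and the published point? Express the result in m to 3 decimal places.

0.023 m

Δlat = 76.353252202 − 76.353252 = +0.000000202°; Δlon = 23.105796115 − 23.105796 = +0.000000115°.
N–S: 0.000000202° × 111120 m/° = 0.0224462 m.
East–west at this latitude: 0.000000115° × 111120 × cos 76.3533° ≈ 0.000000115 × 26217.1 = 0.00301497 m.
Distance: √(0.0224462² + 0.00301497²) ≈ 0.0226478 m.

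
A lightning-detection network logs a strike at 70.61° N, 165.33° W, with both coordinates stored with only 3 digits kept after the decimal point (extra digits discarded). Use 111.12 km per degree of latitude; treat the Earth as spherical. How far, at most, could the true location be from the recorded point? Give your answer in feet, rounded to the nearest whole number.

384 feet

Truncating at 3 decimal places can drop up to a full unit in the last place, so each coordinate may be off by as much as 0.001°.
Latitude error → 0.001 × 111120 = 111.12 m along the meridian.
E–W at 70.61°: 0.001° × 111120 × cos 70.61° = 0.001 × 111120 × 0.3320 ≈ 36.8915 m.
Worst case both components are at the extreme and orthogonal: √(111.12² + 36.8915²) ≈ 117.084 m.
Converting: 117.084 m × 3.2808 ft/m ≈ 384.13 ft.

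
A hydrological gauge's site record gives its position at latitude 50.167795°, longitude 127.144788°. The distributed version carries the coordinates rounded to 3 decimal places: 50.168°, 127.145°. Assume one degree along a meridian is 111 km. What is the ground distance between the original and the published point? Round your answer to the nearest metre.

The latitude changed by -0.000205° and the longitude by -0.000212°.
N–S: -0.000205° × 111000 m/° = -22.755 m.
E–W at 50.168°: -0.000212° × 111000 × cos 50.168° = -0.000212 × 111000 × 0.6405 ≈ -15.0732 m.
Hypotenuse of the two orthogonal shifts: √(22.755² + 15.0732²) = 27.2945 m.

27 metres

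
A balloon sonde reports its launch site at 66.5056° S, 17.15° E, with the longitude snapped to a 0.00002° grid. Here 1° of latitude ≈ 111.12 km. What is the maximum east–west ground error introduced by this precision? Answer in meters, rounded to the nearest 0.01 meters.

0.44 meters

With a 0.00002° grid the true value lies within half a step, ±0.00002°/2 = ±1e-05°, of the stored one.
Parallels shrink by cos φ, so at 66.5056° a degree of longitude is 111120 × 0.3987 ≈ 44299 m.
So at most 1e-05° × 44299 ≈ 0.44299 m east–west.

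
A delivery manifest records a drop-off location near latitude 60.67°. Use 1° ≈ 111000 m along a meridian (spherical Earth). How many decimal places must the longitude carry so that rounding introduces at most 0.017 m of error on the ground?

7

At 60.67° one degree of longitude covers 111000 × cos 60.67° ≈ 111000 × 0.4898 ≈ 54372.1 m.
With N decimal places the half-ulp bound is 0.5·10⁻ᴺ°, or 0.5·10⁻ᴺ × 54372.1 m on the ground.
Need 0.5 × 54372.1 × 10⁻ᴺ ≤ 0.017 → 10⁻ᴺ ≤ 6.253e-07, so N ≥ 6.20.
N = 6 would give 0.0272 m (too coarse); N = 7 gives 0.00272 m ≤ 0.017 m.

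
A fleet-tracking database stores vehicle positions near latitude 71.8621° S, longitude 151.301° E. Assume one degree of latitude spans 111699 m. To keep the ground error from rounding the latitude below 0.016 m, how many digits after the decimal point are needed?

One degree of latitude covers 111699 m.
N decimal places → at most half a unit in the last place, 0.5 × 10⁻ᴺ° = 111699/2 × 10⁻ᴺ m.
Need 0.5 × 111699 × 10⁻ᴺ ≤ 0.016 → 10⁻ᴺ ≤ 2.865e-07, so N ≥ 6.54.
At 6 places the error can reach 0.0558 m, but 7 places keeps it to 0.00558 m.

7 decimal places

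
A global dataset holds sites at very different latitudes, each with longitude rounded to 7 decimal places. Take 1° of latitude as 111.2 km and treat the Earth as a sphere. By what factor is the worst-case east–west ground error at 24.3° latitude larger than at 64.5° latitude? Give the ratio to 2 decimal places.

2.12

Rounding to 7 decimal places leaves the longitude within ±5e-08° of the true value.
At 24.3°: 5e-08° × 111200 × cos 24.3° = 5e-08 × 111200 × 0.9114 ≈ 0.0050674 m.
At 64.5°: 5e-08° × 111200 × cos 64.5° = 5e-08 × 111200 × 0.4305 ≈ 0.0023936 m.
The ratio reduces to cos 24.3° / cos 64.5° = 0.9114/0.4305 ≈ 2.1170.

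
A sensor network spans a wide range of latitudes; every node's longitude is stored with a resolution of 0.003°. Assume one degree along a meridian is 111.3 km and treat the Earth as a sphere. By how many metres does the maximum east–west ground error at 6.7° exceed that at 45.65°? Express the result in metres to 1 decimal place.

49.1 metres

With a 0.003° grid the true value lies within half a step, ±0.003°/2 = ±0.0015°, of the stored one.
Error at 6.7° = 0.0015° × 111300 × cos 6.7° ≈ 166.95 × 0.9932 = 165.81 m.
Error at 45.65° = 0.0015° × 111300 × cos 45.65° ≈ 166.95 × 0.6990 = 116.7 m.
Difference: 165.81 − 116.7 = 49.105 m.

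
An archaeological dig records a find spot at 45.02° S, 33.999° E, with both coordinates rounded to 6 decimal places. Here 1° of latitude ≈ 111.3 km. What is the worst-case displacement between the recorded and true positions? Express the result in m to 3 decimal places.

0.068 m

Rounding to 6 decimal places leaves each coordinate within ±5e-07° of the true value.
N–S: 5e-07° × 111300 m/° = 0.05565 m.
Longitude error → 5e-07 × 111300 × cos 45.02° = 5e-07 × 111300 × 0.7069 ≈ 0.0393368 m.
Combining orthogonally: (0.05565² + 0.0393368²)^½ ≈ 0.0681491 m.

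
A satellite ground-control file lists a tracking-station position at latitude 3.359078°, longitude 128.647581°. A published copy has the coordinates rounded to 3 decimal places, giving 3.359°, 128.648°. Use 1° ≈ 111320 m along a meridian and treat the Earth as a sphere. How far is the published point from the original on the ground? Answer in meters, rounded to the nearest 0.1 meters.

47.4 meters

The latitude changed by +0.000078° and the longitude by -0.000419°.
North–south shift: 0.000078 × 111320 = 8.68296 m.
East–west at this latitude: -0.000419° × 111320 × cos 3.359° ≈ -0.000419 × 111129 = -46.5629 m.
Combined displacement = (8.68296² + 46.5629²)^½ ≈ 47.3656 m.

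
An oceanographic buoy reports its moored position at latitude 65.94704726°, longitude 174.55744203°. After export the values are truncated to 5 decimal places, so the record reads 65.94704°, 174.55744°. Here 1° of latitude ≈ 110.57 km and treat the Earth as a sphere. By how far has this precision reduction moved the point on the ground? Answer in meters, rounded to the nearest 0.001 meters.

Δlat = 65.94704726 − 65.94704 = +0.00000726°; Δlon = 174.55744203 − 174.55744 = +0.00000203°.
N–S: 0.00000726° × 110570 m/° = 0.802738 m.
East–west at this latitude: 0.00000203° × 110570 × cos 65.947° ≈ 0.00000203 × 45066.2 = 0.0914844 m.
Combined displacement = (0.802738² + 0.0914844²)^½ ≈ 0.807934 m.

0.808 meters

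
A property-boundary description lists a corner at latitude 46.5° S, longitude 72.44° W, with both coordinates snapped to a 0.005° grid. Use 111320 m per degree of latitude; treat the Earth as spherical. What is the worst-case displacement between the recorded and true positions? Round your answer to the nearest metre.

With a 0.005° grid the true value lies within half a step, ±0.005°/2 = ±0.0025°, of the stored one.
North–south component: 0.0025° × 111320 = 278.3 m.
E–W at 46.5°: 0.0025° × 111320 × cos 46.5° = 0.0025 × 111320 × 0.6884 ≈ 191.569 m.
Combining orthogonally: (278.3² + 191.569²)^½ ≈ 337.86 m.

338 metres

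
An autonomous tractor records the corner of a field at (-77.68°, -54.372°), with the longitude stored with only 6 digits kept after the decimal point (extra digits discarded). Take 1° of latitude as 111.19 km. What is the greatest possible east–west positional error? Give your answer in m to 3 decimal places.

Truncating at 6 decimal places can drop up to a full unit in the last place, so the longitude may be off by as much as 1e-06°.
One degree of longitude at 77.68° is 111190 × cos 77.68° ≈ 111190 × 0.2134 = 23724.8 m.
East–west error: 1e-06° × 23724.8 m/° ≈ 0.0237248 m.

0.024 m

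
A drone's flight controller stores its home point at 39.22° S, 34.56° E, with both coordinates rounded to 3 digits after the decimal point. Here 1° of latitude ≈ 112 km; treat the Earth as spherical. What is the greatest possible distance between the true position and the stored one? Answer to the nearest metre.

71 metres

Rounding to 3 decimal places leaves each coordinate within ±0.0005° of the true value.
North–south component: 0.0005° × 112000 = 56 m.
East–west component at 39.22°: 0.0005° × 112000 × cos 39.22° ≈ 0.0005 × 86769.1 ≈ 43.3845 m.
Combining orthogonally: (56² + 43.3845²)^½ ≈ 70.8394 m.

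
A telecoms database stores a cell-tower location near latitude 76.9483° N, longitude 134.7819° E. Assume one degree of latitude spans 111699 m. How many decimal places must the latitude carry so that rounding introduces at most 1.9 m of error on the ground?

One degree of latitude covers 111699 m.
Rounding to N decimal places gives at most 0.5 × 10⁻ᴺ degrees of error, i.e. 0.5 × 10⁻ᴺ × 111699 m.
Need 0.5 × 111699 × 10⁻ᴺ ≤ 1.9 → 10⁻ᴺ ≤ 3.402e-05, so N ≥ 4.47.
So 5 decimal places suffice (0.558 m); 4 would allow up to 5.58 m.

5 decimal places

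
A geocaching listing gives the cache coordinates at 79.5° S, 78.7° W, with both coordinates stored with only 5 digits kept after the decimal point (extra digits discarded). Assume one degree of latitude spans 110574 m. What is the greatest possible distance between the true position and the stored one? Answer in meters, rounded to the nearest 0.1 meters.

1.1 meters

Truncating at 5 decimal places can drop up to a full unit in the last place, so each coordinate may be off by as much as 1e-05°.
Latitude error → 1e-05 × 110574 = 1.10574 m along the meridian.
Longitude error → 1e-05 × 110574 × cos 79.5° = 1e-05 × 110574 × 0.1822 ≈ 0.201505 m.
Worst case both components are at the extreme and orthogonal: √(1.10574² + 0.201505²) ≈ 1.12395 m.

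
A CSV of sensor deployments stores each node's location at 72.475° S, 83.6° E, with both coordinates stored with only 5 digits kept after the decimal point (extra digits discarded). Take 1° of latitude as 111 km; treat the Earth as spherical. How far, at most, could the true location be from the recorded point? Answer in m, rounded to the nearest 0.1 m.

1.2 m

Truncating at 5 decimal places can drop up to a full unit in the last place, so each coordinate may be off by as much as 1e-05°.
Latitude error → 1e-05 × 111000 = 1.11 m along the meridian.
East–west component at 72.475°: 1e-05° × 111000 × cos 72.475° ≈ 1e-05 × 33424.5 ≈ 0.334245 m.
The two errors are perpendicular, so the maximum displacement is √(1.11² + 0.334245²) ≈ 1.15923 m.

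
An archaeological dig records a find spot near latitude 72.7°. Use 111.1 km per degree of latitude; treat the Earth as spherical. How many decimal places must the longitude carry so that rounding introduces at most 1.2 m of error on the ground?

At 72.7° one degree of longitude covers 111100 × cos 72.7° ≈ 111100 × 0.2974 ≈ 33038.3 m.
With N decimal places the half-ulp bound is 0.5·10⁻ᴺ°, or 0.5·10⁻ᴺ × 33038.3 m on the ground.
Setting 16519.2 × 10⁻ᴺ ≤ 1.2 gives 10ᴺ ≥ 1.377e+04, i.e. N ≥ 4.14.
At 4 places the error can reach 1.65 m, but 5 places keeps it to 0.165 m.

5 decimal places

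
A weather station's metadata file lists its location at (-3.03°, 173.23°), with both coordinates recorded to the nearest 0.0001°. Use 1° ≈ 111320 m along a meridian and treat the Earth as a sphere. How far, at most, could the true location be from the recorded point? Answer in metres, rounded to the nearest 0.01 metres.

Rounding to 4 decimal places leaves each coordinate within ±5e-05° of the true value.
Latitude error → 5e-05 × 111320 = 5.566 m along the meridian.
E–W at 3.03°: 5e-05° × 111320 × cos 3.03° = 5e-05 × 111320 × 0.9986 ≈ 5.55822 m.
Combining orthogonally: (5.566² + 5.55822²)^½ ≈ 7.86601 m.

7.87 metres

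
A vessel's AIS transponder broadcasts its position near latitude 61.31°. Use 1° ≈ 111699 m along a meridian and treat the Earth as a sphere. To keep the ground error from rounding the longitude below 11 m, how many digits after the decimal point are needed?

At 61.31° one degree of longitude covers 111699 × cos 61.31° ≈ 111699 × 0.4801 ≈ 53623.4 m.
Rounding to N decimal places gives at most 0.5 × 10⁻ᴺ degrees of error, i.e. 0.5 × 10⁻ᴺ × 53623.4 m.
Setting 26811.7 × 10⁻ᴺ ≤ 11 gives 10ᴺ ≥ 2437, i.e. N ≥ 3.39.
N = 3 would give 26.8 m (too coarse); N = 4 gives 2.68 m ≤ 11 m.

4 decimal places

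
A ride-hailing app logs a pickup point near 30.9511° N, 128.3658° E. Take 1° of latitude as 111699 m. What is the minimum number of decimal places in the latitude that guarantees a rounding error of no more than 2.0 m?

One degree of latitude covers 111699 m.
N decimal places → at most half a unit in the last place, 0.5 × 10⁻ᴺ° = 111699/2 × 10⁻ᴺ m.
Need 0.5 × 111699 × 10⁻ᴺ ≤ 2.0 → 10⁻ᴺ ≤ 3.581e-05, so N ≥ 4.45.
At 4 places the error can reach 5.58 m, but 5 places keeps it to 0.558 m.

5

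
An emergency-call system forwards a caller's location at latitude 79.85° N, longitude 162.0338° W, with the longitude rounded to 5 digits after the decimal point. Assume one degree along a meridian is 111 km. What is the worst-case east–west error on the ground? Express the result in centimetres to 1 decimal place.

Rounding to 5 decimal places leaves the longitude within ±5e-06° of the true value.
Parallels shrink by cos φ, so at 79.85° a degree of longitude is 111000 × 0.1762 ≈ 19561.1 m.
So at most 5e-06° × 19561.1 ≈ 0.0978053 m east–west.
That is 0.0978053 m = 9.7805 cm.

9.8 centimetres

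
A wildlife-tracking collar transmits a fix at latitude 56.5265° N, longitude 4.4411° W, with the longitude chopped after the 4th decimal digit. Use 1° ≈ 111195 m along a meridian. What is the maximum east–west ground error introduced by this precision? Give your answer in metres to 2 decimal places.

Truncating at 4 decimal places can drop up to a full unit in the last place, so the longitude may be off by as much as 0.0001°.
Parallels shrink by cos φ, so at 56.5265° a degree of longitude is 111195 × 0.5516 ≈ 61329.7 m.
So at most 0.0001° × 61329.7 ≈ 6.13297 m east–west.

6.13 metres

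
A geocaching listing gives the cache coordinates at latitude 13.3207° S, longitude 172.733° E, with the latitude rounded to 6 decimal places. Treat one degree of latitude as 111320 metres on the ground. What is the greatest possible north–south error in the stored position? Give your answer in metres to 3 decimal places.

Rounding to 6 decimal places leaves the latitude within ±5e-07° of the true value.
North–south distance: 5e-07° × 111320 m/° = 0.05566 m.

0.056 metres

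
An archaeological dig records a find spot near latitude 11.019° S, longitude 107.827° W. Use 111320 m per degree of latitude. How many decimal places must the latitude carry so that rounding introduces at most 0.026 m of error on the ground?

One degree of latitude covers 111320 m.
Rounding to N decimal places gives at most 0.5 × 10⁻ᴺ degrees of error, i.e. 0.5 × 10⁻ᴺ × 111320 m.
Setting 55660 × 10⁻ᴺ ≤ 0.026 gives 10ᴺ ≥ 2.141e+06, i.e. N ≥ 6.33.
N = 6 would give 0.0557 m (too coarse); N = 7 gives 0.00557 m ≤ 0.026 m.

7 decimal places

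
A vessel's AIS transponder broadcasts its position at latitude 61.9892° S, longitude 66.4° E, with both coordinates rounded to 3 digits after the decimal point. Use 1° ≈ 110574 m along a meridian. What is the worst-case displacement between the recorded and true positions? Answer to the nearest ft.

200 ft

Rounding to 3 decimal places leaves each coordinate within ±0.0005° of the true value.
N–S: 0.0005° × 110574 m/° = 55.287 m.
Longitude error → 0.0005 × 110574 × cos 61.9892° = 0.0005 × 110574 × 0.4696 ≈ 25.9649 m.
Combining orthogonally: (55.287² + 25.9649²)^½ ≈ 61.0805 m.
Converting: 61.0805 m × 3.2808 ft/m ≈ 200.4 ft.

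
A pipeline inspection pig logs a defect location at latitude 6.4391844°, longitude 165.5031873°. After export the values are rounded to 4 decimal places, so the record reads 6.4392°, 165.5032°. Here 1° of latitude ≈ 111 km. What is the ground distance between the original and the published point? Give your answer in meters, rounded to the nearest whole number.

2 meters

The latitude changed by -0.0000156° and the longitude by -0.0000127°.
N–S: -0.0000156° × 111000 m/° = -1.7316 m.
E–W at 6.4392°: -0.0000127° × 111000 × cos 6.4392° = -0.0000127 × 111000 × 0.9937 ≈ -1.40081 m.
Combined displacement = (1.7316² + 1.40081²)^½ ≈ 2.22726 m.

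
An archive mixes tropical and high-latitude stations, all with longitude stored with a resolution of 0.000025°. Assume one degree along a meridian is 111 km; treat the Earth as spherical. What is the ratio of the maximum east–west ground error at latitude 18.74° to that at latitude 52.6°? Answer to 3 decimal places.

1.559

With a 0.000025° grid the true value lies within half a step, ±0.000025°/2 = ±1.25e-05°, of the stored one.
Error at 18.74° = 1.25e-05° × 111000 × cos 18.74° ≈ 1.3875 × 0.9470 = 1.3139 m.
At 52.6°: 1.25e-05° × 111000 × cos 52.6° = 1.25e-05 × 111000 × 0.6074 ≈ 0.84273 m.
Ratio: 1.3139 / 0.84273 = cos 18.74° / cos 52.6° ≈ 1.5591.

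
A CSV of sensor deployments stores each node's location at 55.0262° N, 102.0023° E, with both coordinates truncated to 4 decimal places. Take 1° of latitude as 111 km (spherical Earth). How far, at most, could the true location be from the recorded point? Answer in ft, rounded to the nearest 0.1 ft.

Truncating at 4 decimal places can drop up to a full unit in the last place, so each coordinate may be off by as much as 0.0001°.
Latitude error → 0.0001 × 111000 = 11.1 m along the meridian.
East–west component at 55.0262°: 0.0001° × 111000 × cos 55.0262° ≈ 0.0001 × 63625.4 ≈ 6.36254 m.
Combining orthogonally: (11.1² + 6.36254²)^½ ≈ 12.7942 m.
Converting: 12.7942 m × 3.2808 ft/m ≈ 41.976 ft.

42.0 ft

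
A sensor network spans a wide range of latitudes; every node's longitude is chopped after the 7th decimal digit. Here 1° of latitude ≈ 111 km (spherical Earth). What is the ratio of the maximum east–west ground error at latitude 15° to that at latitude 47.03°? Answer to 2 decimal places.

1.42

Truncating at 7 decimal places can drop up to a full unit in the last place, so the longitude may be off by as much as 1e-07°.
At 15°: 1e-07° × 111000 × cos 15° = 1e-07 × 111000 × 0.9659 ≈ 0.010722 m.
Error at 47.03° = 1e-07° × 111000 × cos 47.03° ≈ 0.0111 × 0.6816 = 0.0075659 m.
The ratio reduces to cos 15° / cos 47.03° = 0.9659/0.6816 ≈ 1.4171.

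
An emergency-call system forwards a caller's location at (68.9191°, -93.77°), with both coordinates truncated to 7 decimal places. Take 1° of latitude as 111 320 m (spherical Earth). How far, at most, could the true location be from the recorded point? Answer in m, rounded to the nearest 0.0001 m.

Truncating at 7 decimal places can drop up to a full unit in the last place, so each coordinate may be off by as much as 1e-07°.
Latitude error → 1e-07 × 111320 = 0.011132 m along the meridian.
East–west component at 68.9191°: 1e-07° × 111320 × cos 68.9191° ≈ 1e-07 × 40040.2 ≈ 0.00400402 m.
Combining orthogonally: (0.011132² + 0.00400402²)^½ ≈ 0.0118302 m.

0.0118 m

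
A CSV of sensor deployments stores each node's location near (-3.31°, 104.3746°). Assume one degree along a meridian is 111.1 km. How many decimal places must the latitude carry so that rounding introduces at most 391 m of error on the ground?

3

One degree of latitude covers 111100 m.
N decimal places → at most half a unit in the last place, 0.5 × 10⁻ᴺ° = 111100/2 × 10⁻ᴺ m.
Setting 55550 × 10⁻ᴺ ≤ 391 gives 10ᴺ ≥ 142.1, i.e. N ≥ 2.15.
So 3 decimal places suffice (55.6 m); 2 would allow up to 556 m.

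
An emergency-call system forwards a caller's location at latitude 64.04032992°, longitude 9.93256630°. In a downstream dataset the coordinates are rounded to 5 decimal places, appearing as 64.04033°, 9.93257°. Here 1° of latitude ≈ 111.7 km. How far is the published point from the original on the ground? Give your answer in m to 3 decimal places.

0.181 m

Δlat = 64.04032992 − 64.04033 = -0.00000008°; Δlon = 9.93256630 − 9.93257 = -0.00000370°.
N–S: -0.00000008° × 111700 m/° = -0.008936 m.
E–W at 64.0403°: -0.00000370° × 111700 × cos 64.0403° = -0.00000370 × 111700 × 0.4377 ≈ -0.180913 m.
Distance: √(0.008936² + 0.180913²) ≈ 0.181133 m.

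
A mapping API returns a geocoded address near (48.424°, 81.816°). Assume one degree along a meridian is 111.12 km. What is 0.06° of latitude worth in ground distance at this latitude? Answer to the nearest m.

Along a meridian 0.06° is 0.06 × 111120 = 6667.2 m.

6667 m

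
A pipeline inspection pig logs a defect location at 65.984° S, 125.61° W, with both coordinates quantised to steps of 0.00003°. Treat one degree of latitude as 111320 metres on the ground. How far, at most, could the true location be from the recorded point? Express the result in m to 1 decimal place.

With a 0.00003° grid the true value lies within half a step, ±0.00003°/2 = ±1.5e-05°, of the stored one.
N–S: 1.5e-05° × 111320 m/° = 1.6698 m.
E–W at 65.984°: 1.5e-05° × 111320 × cos 65.984° = 1.5e-05 × 111320 × 0.4070 ≈ 0.679595 m.
Combining orthogonally: (1.6698² + 0.679595²)^½ ≈ 1.8028 m.

1.8 m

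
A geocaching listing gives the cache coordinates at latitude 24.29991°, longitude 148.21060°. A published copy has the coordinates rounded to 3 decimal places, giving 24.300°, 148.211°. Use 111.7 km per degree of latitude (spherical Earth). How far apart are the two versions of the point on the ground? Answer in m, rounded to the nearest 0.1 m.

41.9 m

Δlat = 24.29991 − 24.300 = -0.00009°; Δlon = 148.21060 − 148.211 = -0.00040°.
N–S: -0.00009° × 111700 m/° = -10.053 m.
E–W at 24.3°: -0.00040° × 111700 × cos 24.3° = -0.00040 × 111700 × 0.9114 ≈ -40.7215 m.
Hypotenuse of the two orthogonal shifts: √(10.053² + 40.7215²) = 41.944 m.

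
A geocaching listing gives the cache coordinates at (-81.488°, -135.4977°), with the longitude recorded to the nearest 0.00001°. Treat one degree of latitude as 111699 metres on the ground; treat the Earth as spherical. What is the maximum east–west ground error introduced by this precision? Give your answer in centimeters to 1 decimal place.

Rounding to 5 decimal places leaves the longitude within ±5e-06° of the true value.
Parallels shrink by cos φ, so at 81.488° a degree of longitude is 111699 × 0.1480 ≈ 16533.3 m.
Maximum E–W displacement: 5e-06 × 16533.3 = 0.0826665 m.
That is 0.0826665 m = 8.2667 cm.

8.3 centimeters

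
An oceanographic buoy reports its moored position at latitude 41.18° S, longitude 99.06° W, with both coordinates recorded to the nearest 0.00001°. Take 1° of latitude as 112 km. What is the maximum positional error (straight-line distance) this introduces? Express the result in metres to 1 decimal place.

0.7 metres

Rounding to 5 decimal places leaves each coordinate within ±5e-06° of the true value.
North–south component: 5e-06° × 112000 = 0.56 m.
Longitude error → 5e-06 × 112000 × cos 41.18° = 5e-06 × 112000 × 0.7526 ≈ 0.421481 m.
Worst case both components are at the extreme and orthogonal: √(0.56² + 0.421481²) ≈ 0.70089 m.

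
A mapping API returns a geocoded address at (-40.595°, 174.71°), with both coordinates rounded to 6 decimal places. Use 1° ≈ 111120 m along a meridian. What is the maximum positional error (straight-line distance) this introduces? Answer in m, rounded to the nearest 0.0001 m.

0.0698 m

Rounding to 6 decimal places leaves each coordinate within ±5e-07° of the true value.
North–south component: 5e-07° × 111120 = 0.05556 m.
E–W at 40.595°: 5e-07° × 111120 × cos 40.595° = 5e-07 × 111120 × 0.7593 ≈ 0.0421883 m.
Worst case both components are at the extreme and orthogonal: √(0.05556² + 0.0421883²) ≈ 0.0697622 m.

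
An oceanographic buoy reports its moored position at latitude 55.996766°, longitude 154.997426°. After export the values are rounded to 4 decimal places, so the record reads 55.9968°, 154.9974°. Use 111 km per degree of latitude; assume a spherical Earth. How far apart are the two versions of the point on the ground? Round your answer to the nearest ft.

13 ft

Δlat = 55.996766 − 55.9968 = -0.000034°; Δlon = 154.997426 − 154.9974 = +0.000026°.
N–S: -0.000034° × 111000 m/° = -3.774 m.
East–west at this latitude: 0.000026° × 111000 × cos 55.9968° ≈ 0.000026 × 62075.6 = 1.61396 m.
Hypotenuse of the two orthogonal shifts: √(3.774² + 1.61396²) = 4.10463 m.
In feet: 4.10463 m ÷ 0.3048 ≈ 13.467 ft.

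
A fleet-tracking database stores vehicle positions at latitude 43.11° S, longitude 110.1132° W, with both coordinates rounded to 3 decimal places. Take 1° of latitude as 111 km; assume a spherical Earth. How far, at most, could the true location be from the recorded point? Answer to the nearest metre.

Rounding to 3 decimal places leaves each coordinate within ±0.0005° of the true value.
North–south component: 0.0005° × 111000 = 55.5 m.
E–W at 43.11°: 0.0005° × 111000 × cos 43.11° = 0.0005 × 111000 × 0.7300 ≈ 40.5174 m.
Worst case both components are at the extreme and orthogonal: √(55.5² + 40.5174²) ≈ 68.7161 m.

69 metres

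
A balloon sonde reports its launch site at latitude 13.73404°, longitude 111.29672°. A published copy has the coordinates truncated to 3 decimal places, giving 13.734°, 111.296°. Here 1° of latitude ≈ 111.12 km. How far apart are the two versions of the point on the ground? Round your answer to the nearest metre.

78 metres

Δlat = 13.73404 − 13.734 = +0.00004°; Δlon = 111.29672 − 111.296 = +0.00072°.
N–S: 0.00004° × 111120 m/° = 4.4448 m.
East–west at this latitude: 0.00072° × 111120 × cos 13.734° ≈ 0.00072 × 107943 = 77.7189 m.
Hypotenuse of the two orthogonal shifts: √(4.4448² + 77.7189²) = 77.8459 m.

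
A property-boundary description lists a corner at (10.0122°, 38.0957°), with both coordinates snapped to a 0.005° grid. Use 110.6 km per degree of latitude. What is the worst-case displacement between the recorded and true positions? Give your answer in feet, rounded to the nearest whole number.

1273 feet

With a 0.005° grid the true value lies within half a step, ±0.005°/2 = ±0.0025°, of the stored one.
North–south component: 0.0025° × 110600 = 276.5 m.
East–west component at 10.0122°: 0.0025° × 110600 × cos 10.0122° ≈ 0.0025 × 108916 ≈ 272.289 m.
Worst case both components are at the extreme and orthogonal: √(276.5² + 272.289²) ≈ 388.064 m.
In feet: 388.064 m ÷ 0.3048 ≈ 1273.2 ft.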